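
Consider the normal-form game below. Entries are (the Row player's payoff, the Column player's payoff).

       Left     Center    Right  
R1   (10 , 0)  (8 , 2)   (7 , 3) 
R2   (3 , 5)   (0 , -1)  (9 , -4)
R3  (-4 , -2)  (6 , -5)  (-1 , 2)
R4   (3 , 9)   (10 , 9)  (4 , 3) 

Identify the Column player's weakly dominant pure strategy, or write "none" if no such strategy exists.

Left fails to dominate Center at R1 (0<2).
Center fails to dominate Left at R2 (-1<5).
Right fails to dominate Left at R2 (-4<5).
No single strategy dominates all the others.

none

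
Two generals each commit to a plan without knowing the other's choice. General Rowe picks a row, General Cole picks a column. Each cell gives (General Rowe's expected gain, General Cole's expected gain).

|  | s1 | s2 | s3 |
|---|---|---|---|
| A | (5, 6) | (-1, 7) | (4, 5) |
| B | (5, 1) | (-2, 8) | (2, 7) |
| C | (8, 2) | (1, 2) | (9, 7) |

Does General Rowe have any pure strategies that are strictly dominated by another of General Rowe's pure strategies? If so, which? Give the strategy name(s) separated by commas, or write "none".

A: dominated, since C does at least as well everywhere (s1: 8>5, s2: 1>-1, s3: 9>4).
B is strictly dominated by C (s1: 8>5, s2: 1>-2, s3: 9>2).
C: no other strategy beats it everywhere (A at s1 (8>5); B at s1 (8>5)).

A, B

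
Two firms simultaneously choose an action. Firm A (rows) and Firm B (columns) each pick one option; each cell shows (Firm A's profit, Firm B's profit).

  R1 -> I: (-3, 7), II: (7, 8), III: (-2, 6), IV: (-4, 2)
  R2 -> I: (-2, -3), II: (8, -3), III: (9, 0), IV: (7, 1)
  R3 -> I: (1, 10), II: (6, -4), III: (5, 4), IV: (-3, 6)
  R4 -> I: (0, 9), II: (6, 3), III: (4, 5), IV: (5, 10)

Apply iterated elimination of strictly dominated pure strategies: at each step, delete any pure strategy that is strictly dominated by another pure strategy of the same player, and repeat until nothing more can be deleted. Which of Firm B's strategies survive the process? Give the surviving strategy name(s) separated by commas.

For Firm A, R2 strictly dominates R1 on the remaining columns (I: -2>-3, II: 8>7, III: 9>-2, IV: 7>-4); eliminate R1.
For Firm B, III strictly dominates II on the remaining rows (R2: 0>-3, R3: 4>-4, R4: 5>3); eliminate II.
For Firm B, IV strictly dominates III on the remaining rows (R2: 1>0, R3: 6>4, R4: 10>5); eliminate III.
Among the remaining strategies, none is strictly dominated by another pure strategy of the same player, so the elimination stops.
Surviving strategies — Firm A: {R2, R3, R4}; Firm B: {I, IV}.

I, IV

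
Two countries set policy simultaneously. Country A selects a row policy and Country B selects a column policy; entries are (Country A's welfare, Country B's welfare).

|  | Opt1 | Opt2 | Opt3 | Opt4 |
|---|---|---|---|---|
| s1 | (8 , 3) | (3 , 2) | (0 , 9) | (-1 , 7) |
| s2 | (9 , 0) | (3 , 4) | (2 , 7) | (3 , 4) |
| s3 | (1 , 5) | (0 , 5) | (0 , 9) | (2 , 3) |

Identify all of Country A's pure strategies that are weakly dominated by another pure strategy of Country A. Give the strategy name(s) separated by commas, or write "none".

s1: dominated, since s2 does at least as well everywhere (Opt1: 9>8, Opt2: 3=3, Opt3: 2>0, Opt4: 3>-1).
s2: no other strategy beats it everywhere (s1 at Opt1 (9>8); s3 at Opt1 (9>1)).
s2 weakly dominates s3 — Opt1: 9>1, Opt2: 3>0, Opt3: 2>0, Opt4: 3>2.

s1, s3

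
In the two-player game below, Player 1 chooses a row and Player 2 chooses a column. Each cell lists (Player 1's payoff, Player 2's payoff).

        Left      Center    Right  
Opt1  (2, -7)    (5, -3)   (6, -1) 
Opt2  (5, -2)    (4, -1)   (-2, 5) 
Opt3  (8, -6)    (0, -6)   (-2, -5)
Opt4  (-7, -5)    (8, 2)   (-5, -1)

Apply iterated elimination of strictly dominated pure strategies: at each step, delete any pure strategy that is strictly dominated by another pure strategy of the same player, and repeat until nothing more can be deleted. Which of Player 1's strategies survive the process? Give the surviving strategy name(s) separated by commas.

Opt1, Opt4

For Player 2, Right strictly dominates Left on the remaining rows (Opt1: -1>-7, Opt2: 5>-2, Opt3: -5>-6, Opt4: -1>-5); eliminate Left.
For Player 1, Opt1 strictly dominates Opt2 on the remaining columns (Center: 5>4, Right: 6>-2); eliminate Opt2.
Player 1's strategy Opt3 is strictly dominated by Opt1 (Center: 5>0, Right: 6>-2) and is removed.
Among the remaining strategies, none is strictly dominated by another pure strategy of the same player, so the elimination stops.
Surviving strategies — Player 1: {Opt1, Opt4}; Player 2: {Center, Right}.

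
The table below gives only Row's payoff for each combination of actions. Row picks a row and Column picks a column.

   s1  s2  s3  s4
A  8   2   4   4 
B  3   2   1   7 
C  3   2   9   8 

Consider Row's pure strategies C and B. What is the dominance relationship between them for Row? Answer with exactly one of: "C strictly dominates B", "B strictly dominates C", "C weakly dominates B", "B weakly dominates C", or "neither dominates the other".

C weakly dominates B

C's payoffs vs B's, by Column's action — s1: 3=3, s2: 2=2, s3: 9>1, s4: 8>7.
C is at least as good everywhere and strictly better somewhere (tied only at s1, s2), so C weakly but not strictly dominates B.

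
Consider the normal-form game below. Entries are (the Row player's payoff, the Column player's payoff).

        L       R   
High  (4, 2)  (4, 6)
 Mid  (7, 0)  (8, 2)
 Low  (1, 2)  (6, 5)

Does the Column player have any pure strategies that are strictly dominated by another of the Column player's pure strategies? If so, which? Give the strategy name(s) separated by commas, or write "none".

L

L is strictly dominated by R (High: 6>2, Mid: 2>0, Low: 5>2).
Nothing dominates R: L at High (6>2).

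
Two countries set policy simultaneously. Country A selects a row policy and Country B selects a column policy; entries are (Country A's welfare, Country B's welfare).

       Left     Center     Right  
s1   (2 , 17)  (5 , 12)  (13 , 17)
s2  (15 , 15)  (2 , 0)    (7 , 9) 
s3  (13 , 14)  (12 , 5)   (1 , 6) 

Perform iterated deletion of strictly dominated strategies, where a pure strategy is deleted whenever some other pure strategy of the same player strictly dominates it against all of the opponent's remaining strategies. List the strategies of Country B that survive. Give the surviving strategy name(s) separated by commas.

Column Center is eliminated: Left beats it against every remaining row (s1: 17>12, s2: 15>0, s3: 14>5).
For Country A, s2 strictly dominates s3 on the remaining columns (Left: 15>13, Right: 7>1); eliminate s3.
Among the remaining strategies, none is strictly dominated by another pure strategy of the same player, so the elimination stops.
Surviving strategies — Country A: {s1, s2}; Country B: {Left, Right}.

Left, Right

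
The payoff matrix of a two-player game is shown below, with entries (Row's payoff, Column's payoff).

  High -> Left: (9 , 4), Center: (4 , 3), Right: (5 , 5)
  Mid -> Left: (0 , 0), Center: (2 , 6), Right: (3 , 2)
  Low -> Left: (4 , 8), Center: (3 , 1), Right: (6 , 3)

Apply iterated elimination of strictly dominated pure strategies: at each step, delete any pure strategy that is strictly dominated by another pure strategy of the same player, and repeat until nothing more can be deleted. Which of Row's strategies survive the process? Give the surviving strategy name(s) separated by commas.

For Row, High strictly dominates Mid on the remaining columns (Left: 9>0, Center: 4>2, Right: 5>3); eliminate Mid.
For Column, Left strictly dominates Center on the remaining rows (High: 4>3, Low: 8>1); eliminate Center.
Among the remaining strategies, none is strictly dominated by another pure strategy of the same player, so the elimination stops.
Surviving strategies — Row: {High, Low}; Column: {Left, Right}.

High, Low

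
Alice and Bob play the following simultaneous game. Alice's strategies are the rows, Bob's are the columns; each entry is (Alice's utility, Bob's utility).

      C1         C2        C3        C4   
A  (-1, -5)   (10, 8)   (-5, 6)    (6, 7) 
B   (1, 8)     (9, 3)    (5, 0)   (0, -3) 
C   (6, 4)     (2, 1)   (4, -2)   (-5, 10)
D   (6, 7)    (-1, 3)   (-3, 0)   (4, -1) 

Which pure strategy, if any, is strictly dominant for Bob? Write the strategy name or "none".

C1 fails to dominate C2 at A (-5<8).
C2 fails to dominate C1 at B (3<8).
C3 fails to dominate C1 at B (0<8).
C4 fails to dominate C1 at B (-3<8).
No single strategy dominates all the others.

none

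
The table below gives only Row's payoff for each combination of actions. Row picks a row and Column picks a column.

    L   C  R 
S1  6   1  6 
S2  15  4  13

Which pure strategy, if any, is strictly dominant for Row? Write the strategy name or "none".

S2

S2 vs S1: L: 15>6, C: 4>1, R: 13>6.
S2 strictly beats every other strategy against every opponent action, so it is strictly dominant.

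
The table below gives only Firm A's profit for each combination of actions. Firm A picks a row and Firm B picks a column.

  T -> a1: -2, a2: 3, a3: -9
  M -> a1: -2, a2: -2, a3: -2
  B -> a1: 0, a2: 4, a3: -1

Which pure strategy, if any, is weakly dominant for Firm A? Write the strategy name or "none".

B

B vs T: a1: 0>-2, a2: 4>3, a3: -1>-9.
B vs M: a1: 0>-2, a2: 4>-2, a3: -1>-2.
B is at least as good as every other strategy against every opponent action, so it is weakly dominant.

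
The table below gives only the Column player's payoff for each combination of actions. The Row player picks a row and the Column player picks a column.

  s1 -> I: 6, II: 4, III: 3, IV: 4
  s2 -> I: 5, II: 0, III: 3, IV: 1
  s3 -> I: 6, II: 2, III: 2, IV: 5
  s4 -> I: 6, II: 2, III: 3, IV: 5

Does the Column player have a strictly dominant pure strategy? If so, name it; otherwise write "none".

I vs II: s1: 6>4, s2: 5>0, s3: 6>2, s4: 6>2.
I vs III: s1: 6>3, s2: 5>3, s3: 6>2, s4: 6>3.
I vs IV: s1: 6>4, s2: 5>1, s3: 6>5, s4: 6>5.
I strictly beats every other strategy against every opponent action, so it is strictly dominant.

I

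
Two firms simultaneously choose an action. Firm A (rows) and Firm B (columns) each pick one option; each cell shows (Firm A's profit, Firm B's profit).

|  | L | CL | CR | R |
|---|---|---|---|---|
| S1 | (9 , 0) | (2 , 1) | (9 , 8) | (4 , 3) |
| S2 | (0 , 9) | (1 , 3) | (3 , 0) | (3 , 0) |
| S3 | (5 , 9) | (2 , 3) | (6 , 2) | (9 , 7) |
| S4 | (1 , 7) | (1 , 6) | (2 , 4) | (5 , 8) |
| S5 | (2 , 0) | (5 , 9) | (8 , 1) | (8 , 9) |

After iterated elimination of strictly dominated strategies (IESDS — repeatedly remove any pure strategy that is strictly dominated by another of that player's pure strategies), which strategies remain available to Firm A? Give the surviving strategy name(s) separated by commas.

S1, S3, S5

Firm A's strategy S2 is strictly dominated by S1 (L: 9>0, CL: 2>1, CR: 9>3, R: 4>3) and is removed.
Row S4 is eliminated: S3 beats it against every remaining column (L: 5>1, CL: 2>1, CR: 6>2, R: 9>5).
Among the remaining strategies, none is strictly dominated by another pure strategy of the same player, so the elimination stops.
Surviving strategies — Firm A: {S1, S3, S5}; Firm B: {L, CL, CR, R}.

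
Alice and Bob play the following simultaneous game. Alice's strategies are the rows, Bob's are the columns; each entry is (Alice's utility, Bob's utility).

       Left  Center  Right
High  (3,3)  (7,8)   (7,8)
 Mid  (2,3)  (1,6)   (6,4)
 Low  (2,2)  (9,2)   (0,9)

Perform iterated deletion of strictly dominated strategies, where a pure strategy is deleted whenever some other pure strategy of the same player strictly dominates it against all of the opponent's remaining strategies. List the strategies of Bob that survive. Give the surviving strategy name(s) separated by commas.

Center, Right

Alice's strategy Mid is strictly dominated by High (Left: 3>2, Center: 7>1, Right: 7>6) and is removed.
For Bob, Right strictly dominates Left on the remaining rows (High: 8>3, Low: 9>2); eliminate Left.
Among the remaining strategies, none is strictly dominated by another pure strategy of the same player, so the elimination stops.
Surviving strategies — Alice: {High, Low}; Bob: {Center, Right}.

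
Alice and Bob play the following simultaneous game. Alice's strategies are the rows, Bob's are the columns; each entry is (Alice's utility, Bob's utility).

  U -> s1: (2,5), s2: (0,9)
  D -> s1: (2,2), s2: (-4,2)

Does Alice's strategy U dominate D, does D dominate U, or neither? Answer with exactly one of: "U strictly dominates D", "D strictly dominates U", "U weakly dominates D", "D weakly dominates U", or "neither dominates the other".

Compare U to D across every action of Bob: s1: 2=2, s2: 0>-4.
U is at least as good everywhere and strictly better somewhere (tied only at s1), so U weakly but not strictly dominates D.

U weakly dominates D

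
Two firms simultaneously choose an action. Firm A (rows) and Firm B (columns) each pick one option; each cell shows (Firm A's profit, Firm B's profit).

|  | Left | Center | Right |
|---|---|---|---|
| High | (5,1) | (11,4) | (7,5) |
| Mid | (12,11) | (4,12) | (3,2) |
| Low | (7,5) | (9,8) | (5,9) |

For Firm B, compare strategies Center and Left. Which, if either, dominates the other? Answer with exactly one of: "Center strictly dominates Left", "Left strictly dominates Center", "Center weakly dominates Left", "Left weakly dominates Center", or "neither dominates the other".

Compare Center to Left across every action of Firm A: High: 4>1, Mid: 12>11, Low: 8>5.
Every comparison favours Center, so Center strictly dominates Left.

Center strictly dominates Left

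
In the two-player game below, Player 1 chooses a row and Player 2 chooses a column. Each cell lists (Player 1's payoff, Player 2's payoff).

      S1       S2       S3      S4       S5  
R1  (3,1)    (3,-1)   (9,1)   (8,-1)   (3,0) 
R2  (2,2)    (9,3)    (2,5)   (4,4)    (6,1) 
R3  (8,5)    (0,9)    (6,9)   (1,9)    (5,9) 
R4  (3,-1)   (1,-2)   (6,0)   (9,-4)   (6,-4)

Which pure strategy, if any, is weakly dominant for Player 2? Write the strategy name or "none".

S3 vs S1: R1: 1=1, R2: 5>2, R3: 9>5, R4: 0>-1.
S3 vs S2: R1: 1>-1, R2: 5>3, R3: 9=9, R4: 0>-2.
S3 vs S4: R1: 1>-1, R2: 5>4, R3: 9=9, R4: 0>-4.
S3 vs S5: R1: 1>0, R2: 5>1, R3: 9=9, R4: 0>-4.
S3 is at least as good as every other strategy against every opponent action, so it is weakly dominant.

S3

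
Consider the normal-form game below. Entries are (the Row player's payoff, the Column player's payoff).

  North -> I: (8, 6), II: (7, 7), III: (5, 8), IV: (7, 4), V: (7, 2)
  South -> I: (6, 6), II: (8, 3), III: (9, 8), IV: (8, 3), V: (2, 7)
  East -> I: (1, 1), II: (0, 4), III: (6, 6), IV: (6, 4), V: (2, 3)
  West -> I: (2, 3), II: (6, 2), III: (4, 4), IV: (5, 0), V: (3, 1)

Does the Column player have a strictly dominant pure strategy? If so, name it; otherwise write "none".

III vs I: North: 8>6, South: 8>6, East: 6>1, West: 4>3.
III vs II: North: 8>7, South: 8>3, East: 6>4, West: 4>2.
III vs IV: North: 8>4, South: 8>3, East: 6>4, West: 4>0.
III vs V: North: 8>2, South: 8>7, East: 6>3, West: 4>1.
III strictly beats every other strategy against every opponent action, so it is strictly dominant.

III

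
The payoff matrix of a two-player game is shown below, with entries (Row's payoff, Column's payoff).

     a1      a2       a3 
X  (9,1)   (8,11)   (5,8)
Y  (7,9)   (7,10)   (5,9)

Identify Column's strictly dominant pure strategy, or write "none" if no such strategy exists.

a2 vs a1: X: 11>1, Y: 10>9.
a2 vs a3: X: 11>8, Y: 10>9.
a2 strictly beats every other strategy against every opponent action, so it is strictly dominant.

a2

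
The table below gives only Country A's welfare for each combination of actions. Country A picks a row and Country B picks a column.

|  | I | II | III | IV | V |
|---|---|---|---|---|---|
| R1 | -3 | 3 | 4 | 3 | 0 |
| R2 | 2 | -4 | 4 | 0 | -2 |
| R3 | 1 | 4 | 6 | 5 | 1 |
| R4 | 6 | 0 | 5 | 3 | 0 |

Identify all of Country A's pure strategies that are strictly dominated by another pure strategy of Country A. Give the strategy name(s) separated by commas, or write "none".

R1: dominated, since R3 does at least as well everywhere (I: 1>-3, II: 4>3, III: 6>4, IV: 5>3, V: 1>0).
R4 strictly dominates R2 — I: 6>2, II: 0>-4, III: 5>4, IV: 3>0, V: 0>-2.
Nothing dominates R3: R1 at I (1>-3); R2 at II (4>-4); R4 at II (4>0).
R4: no other strategy beats it everywhere (R1 at I (6>-3); R2 at I (6>2); R3 at I (6>1)).

R1, R2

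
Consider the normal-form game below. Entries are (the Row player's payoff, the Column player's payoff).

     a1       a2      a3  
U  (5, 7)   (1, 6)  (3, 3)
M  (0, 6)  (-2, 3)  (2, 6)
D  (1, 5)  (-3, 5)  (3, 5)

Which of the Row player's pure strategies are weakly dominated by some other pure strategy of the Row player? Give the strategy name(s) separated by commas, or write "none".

Nothing dominates U: M at a1 (5>0); D at a1 (5>1).
M is weakly dominated by U (a1: 5>0, a2: 1>-2, a3: 3>2).
U weakly dominates D — a1: 5>1, a2: 1>-3, a3: 3=3.

M, D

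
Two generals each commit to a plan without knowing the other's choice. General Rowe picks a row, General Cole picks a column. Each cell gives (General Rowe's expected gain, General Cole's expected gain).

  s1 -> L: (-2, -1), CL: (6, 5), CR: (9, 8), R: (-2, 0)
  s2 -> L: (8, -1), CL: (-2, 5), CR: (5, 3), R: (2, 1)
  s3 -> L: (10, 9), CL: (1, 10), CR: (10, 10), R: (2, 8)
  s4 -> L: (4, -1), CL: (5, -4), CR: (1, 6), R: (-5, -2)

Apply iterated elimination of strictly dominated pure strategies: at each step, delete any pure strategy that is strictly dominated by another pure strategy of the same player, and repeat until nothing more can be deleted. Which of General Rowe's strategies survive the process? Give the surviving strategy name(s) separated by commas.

For General Cole, CR strictly dominates L on the remaining rows (s1: 8>-1, s2: 3>-1, s3: 10>9, s4: 6>-1); eliminate L.
For General Rowe, s1 strictly dominates s4 on the remaining columns (CL: 6>5, CR: 9>1, R: -2>-5); eliminate s4.
General Cole's strategy R is strictly dominated by CL (s1: 5>0, s2: 5>1, s3: 10>8) and is removed.
For General Rowe, s1 strictly dominates s2 on the remaining columns (CL: 6>-2, CR: 9>5); eliminate s2.
Among the remaining strategies, none is strictly dominated by another pure strategy of the same player, so the elimination stops.
Surviving strategies — General Rowe: {s1, s3}; General Cole: {CL, CR}.

s1, s3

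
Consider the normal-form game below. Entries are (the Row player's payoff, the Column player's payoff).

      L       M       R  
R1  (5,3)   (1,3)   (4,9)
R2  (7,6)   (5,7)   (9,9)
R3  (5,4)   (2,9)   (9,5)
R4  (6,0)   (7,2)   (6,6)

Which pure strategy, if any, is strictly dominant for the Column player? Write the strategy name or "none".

L fails to dominate M at R1 (3=3).
M fails to dominate L at R1 (3=3).
R fails to dominate M at R3 (5<9).
No single strategy dominates all the others.

none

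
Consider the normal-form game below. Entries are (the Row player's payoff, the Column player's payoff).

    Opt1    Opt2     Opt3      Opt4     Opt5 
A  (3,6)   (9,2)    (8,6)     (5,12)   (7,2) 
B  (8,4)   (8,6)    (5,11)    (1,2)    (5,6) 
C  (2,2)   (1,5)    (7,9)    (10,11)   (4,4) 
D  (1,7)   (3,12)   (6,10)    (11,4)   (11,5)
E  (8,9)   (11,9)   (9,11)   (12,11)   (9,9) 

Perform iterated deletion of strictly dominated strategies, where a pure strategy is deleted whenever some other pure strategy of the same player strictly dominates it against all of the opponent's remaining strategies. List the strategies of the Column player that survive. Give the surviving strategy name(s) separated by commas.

The Row player's strategy A is strictly dominated by E (Opt1: 8>3, Opt2: 11>9, Opt3: 9>8, Opt4: 12>5, Opt5: 9>7) and is removed.
For the Row player, E strictly dominates C on the remaining columns (Opt1: 8>2, Opt2: 11>1, Opt3: 9>7, Opt4: 12>10, Opt5: 9>4); eliminate C.
The Column player's strategy Opt1 is strictly dominated by Opt3 (B: 11>4, D: 10>7, E: 11>9) and is removed.
The Row player's strategy B is strictly dominated by E (Opt2: 11>8, Opt3: 9>5, Opt4: 12>1, Opt5: 9>5) and is removed.
Column Opt5 is eliminated: Opt3 beats it against every remaining row (D: 10>5, E: 11>9).
Row D is eliminated: E beats it against every remaining column (Opt2: 11>3, Opt3: 9>6, Opt4: 12>11).
For the Column player, Opt3 strictly dominates Opt2 on the remaining rows (E: 11>9); eliminate Opt2.
Among the remaining strategies, none is strictly dominated by another pure strategy of the same player, so the elimination stops.
Surviving strategies — the Row player: {E}; the Column player: {Opt3, Opt4}.

Opt3, Opt4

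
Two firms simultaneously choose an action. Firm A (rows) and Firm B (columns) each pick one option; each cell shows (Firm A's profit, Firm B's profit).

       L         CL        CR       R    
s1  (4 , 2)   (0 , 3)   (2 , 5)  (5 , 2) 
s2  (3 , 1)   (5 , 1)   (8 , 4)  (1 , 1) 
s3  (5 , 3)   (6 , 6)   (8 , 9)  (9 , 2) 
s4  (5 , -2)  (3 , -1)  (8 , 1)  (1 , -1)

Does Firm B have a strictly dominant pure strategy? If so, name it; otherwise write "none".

CR

CR vs L: s1: 5>2, s2: 4>1, s3: 9>3, s4: 1>-2.
CR vs CL: s1: 5>3, s2: 4>1, s3: 9>6, s4: 1>-1.
CR vs R: s1: 5>2, s2: 4>1, s3: 9>2, s4: 1>-1.
CR strictly beats every other strategy against every opponent action, so it is strictly dominant.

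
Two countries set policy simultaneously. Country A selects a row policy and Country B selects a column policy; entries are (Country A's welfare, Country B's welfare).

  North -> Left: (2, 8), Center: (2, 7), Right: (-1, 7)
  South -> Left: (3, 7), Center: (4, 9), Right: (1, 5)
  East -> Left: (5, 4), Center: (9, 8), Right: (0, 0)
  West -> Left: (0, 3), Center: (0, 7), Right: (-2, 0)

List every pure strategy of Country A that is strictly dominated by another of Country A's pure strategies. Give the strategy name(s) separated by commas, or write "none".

North: dominated, since South does at least as well everywhere (Left: 3>2, Center: 4>2, Right: 1>-1).
Nothing dominates South: North at Left (3>2); East at Right (1>0); West at Left (3>0).
East is not dominated — it holds its own against North at Left (5>2); South at Left (5>3); West at Left (5>0).
West: dominated, since North does at least as well everywhere (Left: 2>0, Center: 2>0, Right: -1>-2).

North, West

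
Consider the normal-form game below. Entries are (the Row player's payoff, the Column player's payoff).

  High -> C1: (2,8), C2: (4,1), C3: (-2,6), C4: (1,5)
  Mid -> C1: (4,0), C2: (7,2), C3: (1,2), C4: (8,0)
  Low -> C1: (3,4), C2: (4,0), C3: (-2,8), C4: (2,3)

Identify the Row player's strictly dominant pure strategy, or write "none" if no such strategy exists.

Mid vs High: C1: 4>2, C2: 7>4, C3: 1>-2, C4: 8>1.
Mid vs Low: C1: 4>3, C2: 7>4, C3: 1>-2, C4: 8>2.
Mid strictly beats every other strategy against every opponent action, so it is strictly dominant.

Mid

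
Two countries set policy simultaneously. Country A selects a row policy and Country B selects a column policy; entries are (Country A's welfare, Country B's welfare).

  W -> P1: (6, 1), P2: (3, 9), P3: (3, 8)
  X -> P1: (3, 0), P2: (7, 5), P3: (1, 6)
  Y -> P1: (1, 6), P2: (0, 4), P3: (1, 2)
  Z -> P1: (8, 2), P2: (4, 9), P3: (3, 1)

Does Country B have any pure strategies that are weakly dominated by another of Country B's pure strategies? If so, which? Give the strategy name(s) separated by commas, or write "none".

P1: no other strategy beats it everywhere (P2 at Y (6>4); P3 at Y (6>2)).
Nothing dominates P2: P1 at W (9>1); P3 at W (9>8).
Nothing dominates P3: P1 at W (8>1); P2 at X (6>5).

none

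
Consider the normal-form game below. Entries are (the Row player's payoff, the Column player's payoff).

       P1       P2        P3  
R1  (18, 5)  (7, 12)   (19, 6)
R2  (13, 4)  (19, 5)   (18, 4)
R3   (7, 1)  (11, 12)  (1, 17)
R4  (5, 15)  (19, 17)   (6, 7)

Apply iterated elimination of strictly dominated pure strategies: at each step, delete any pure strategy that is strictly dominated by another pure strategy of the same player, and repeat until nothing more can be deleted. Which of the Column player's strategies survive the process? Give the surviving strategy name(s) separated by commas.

For the Row player, R2 strictly dominates R3 on the remaining columns (P1: 13>7, P2: 19>11, P3: 18>1); eliminate R3.
Column P1 is eliminated: P2 beats it against every remaining row (R1: 12>5, R2: 5>4, R4: 17>15).
The Column player's strategy P3 is strictly dominated by P2 (R1: 12>6, R2: 5>4, R4: 17>7) and is removed.
Row R1 is eliminated: R2 beats it against every remaining column (P2: 19>7).
Among the remaining strategies, none is strictly dominated by another pure strategy of the same player, so the elimination stops.
Surviving strategies — the Row player: {R2, R4}; the Column player: {P2}.

P2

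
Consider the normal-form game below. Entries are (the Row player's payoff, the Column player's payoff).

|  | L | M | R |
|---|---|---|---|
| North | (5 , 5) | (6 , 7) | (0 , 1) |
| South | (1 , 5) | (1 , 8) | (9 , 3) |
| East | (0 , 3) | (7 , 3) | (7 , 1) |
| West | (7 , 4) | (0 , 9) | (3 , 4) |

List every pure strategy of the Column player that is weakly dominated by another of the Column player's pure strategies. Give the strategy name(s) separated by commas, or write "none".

L is weakly dominated by M (North: 7>5, South: 8>5, East: 3=3, West: 9>4).
M is not dominated — it holds its own against L at North (7>5); R at North (7>1).
R: dominated, since L does at least as well everywhere (North: 5>1, South: 5>3, East: 3>1, West: 4=4).

L, R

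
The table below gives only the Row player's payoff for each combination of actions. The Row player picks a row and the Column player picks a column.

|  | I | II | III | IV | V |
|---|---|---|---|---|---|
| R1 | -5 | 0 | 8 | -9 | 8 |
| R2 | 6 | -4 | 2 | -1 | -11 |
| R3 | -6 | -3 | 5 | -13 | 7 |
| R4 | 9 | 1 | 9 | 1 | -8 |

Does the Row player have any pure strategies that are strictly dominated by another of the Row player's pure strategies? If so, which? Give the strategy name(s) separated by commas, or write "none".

R2, R3

R1 is not dominated — it holds its own against R2 at II (0>-4); R3 at I (-5>-6); R4 at V (8>-8).
R4 strictly dominates R2 — I: 9>6, II: 1>-4, III: 9>2, IV: 1>-1, V: -8>-11.
R3 is strictly dominated by R1 (I: -5>-6, II: 0>-3, III: 8>5, IV: -9>-13, V: 8>7).
R4 is not dominated — it holds its own against R1 at I (9>-5); R2 at I (9>6); R3 at I (9>-6).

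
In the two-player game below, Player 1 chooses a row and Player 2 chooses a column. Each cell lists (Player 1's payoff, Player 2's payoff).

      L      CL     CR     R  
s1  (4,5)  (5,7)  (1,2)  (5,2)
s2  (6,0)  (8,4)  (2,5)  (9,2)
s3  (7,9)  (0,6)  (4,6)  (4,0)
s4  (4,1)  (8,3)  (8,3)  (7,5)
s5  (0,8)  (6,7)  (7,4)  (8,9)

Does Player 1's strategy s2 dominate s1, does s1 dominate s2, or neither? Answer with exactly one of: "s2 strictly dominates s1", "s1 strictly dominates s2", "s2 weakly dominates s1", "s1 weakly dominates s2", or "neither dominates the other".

s2 strictly dominates s1

Compare s2 to s1 across each choice by Player 2: L: 6>4, CL: 8>5, CR: 2>1, R: 9>5.
s2 gives a strictly higher payoff against each choice by Player 2, so s2 strictly dominates s1.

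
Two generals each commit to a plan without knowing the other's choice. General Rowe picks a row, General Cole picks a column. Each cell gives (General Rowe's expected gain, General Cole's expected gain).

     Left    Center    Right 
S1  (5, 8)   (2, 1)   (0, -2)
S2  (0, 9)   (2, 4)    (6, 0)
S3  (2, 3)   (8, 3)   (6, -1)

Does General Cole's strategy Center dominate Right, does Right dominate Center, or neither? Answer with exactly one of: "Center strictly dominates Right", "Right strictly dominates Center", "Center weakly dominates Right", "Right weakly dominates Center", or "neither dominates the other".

Center's payoffs vs Right's, by General Rowe's action — S1: 1>-2, S2: 4>0, S3: 3>-1.
Every comparison favours Center, so Center strictly dominates Right.

Center strictly dominates Right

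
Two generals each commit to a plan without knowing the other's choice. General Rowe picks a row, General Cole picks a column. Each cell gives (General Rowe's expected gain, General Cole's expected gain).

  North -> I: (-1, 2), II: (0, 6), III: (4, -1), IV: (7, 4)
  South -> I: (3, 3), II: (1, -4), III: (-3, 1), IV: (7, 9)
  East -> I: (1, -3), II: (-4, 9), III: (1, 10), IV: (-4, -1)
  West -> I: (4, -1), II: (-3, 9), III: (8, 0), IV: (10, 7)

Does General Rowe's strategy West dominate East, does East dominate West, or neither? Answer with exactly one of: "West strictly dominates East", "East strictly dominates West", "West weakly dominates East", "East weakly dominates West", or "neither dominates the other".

West strictly dominates East

Compare West to East across every action of General Cole: I: 4>1, II: -3>-4, III: 8>1, IV: 10>-4.
West gives a strictly higher payoff against every action of General Cole, so West strictly dominates East.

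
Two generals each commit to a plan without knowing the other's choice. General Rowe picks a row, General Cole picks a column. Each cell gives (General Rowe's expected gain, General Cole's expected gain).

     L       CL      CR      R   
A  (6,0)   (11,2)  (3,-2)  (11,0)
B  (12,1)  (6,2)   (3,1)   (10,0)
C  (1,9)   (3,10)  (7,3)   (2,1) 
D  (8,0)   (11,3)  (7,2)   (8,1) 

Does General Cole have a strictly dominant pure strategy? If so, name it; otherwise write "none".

CL vs L: A: 2>0, B: 2>1, C: 10>9, D: 3>0.
CL vs CR: A: 2>-2, B: 2>1, C: 10>3, D: 3>2.
CL vs R: A: 2>0, B: 2>0, C: 10>1, D: 3>1.
CL strictly beats every other strategy against every opponent action, so it is strictly dominant.

CL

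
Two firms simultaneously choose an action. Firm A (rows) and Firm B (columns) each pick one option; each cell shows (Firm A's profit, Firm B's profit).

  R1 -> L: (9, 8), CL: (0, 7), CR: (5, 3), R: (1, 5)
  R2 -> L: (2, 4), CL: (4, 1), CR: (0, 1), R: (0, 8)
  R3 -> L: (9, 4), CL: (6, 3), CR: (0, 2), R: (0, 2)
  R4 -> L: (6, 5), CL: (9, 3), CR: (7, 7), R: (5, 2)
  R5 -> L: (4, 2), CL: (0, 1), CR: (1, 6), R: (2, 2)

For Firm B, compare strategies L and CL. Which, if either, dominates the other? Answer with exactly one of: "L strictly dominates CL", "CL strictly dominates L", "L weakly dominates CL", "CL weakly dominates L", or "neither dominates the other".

Compare L to CL across every action of Firm A: R1: 8>7, R2: 4>1, R3: 4>3, R4: 5>3, R5: 2>1.
Every comparison favours L, so L strictly dominates CL.

L strictly dominates CL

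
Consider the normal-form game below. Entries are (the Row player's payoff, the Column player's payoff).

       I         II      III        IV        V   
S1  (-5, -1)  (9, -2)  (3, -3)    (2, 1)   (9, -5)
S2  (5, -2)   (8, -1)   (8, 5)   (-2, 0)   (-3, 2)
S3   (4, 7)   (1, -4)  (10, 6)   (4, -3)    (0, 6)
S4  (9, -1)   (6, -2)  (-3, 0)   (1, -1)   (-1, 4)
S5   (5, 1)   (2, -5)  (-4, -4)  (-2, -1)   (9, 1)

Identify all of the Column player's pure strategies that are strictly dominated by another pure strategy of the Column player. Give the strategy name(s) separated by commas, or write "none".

Nothing dominates I: II at S1 (-1>-2); III at S1 (-1>-3); IV at S3 (7>-3); V at S1 (-1>-5).
II: dominated, since IV does at least as well everywhere (S1: 1>-2, S2: 0>-1, S3: -3>-4, S4: -1>-2, S5: -1>-5).
Nothing dominates III: I at S2 (5>-2); II at S2 (5>-1); IV at S2 (5>0); V at S1 (-3>-5).
IV is not dominated — it holds its own against I at S1 (1>-1); II at S1 (1>-2); III at S1 (1>-3); V at S1 (1>-5).
Nothing dominates V: I at S2 (2>-2); II at S2 (2>-1); III at S3 (6=6); IV at S2 (2>0).

II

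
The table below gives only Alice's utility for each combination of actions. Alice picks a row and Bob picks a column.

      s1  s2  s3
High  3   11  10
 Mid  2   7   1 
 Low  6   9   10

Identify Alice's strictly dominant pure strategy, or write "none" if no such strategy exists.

High fails to dominate Low at s1 (3<6).
Mid fails to dominate High at s1 (2<3).
Low fails to dominate High at s2 (9<11).
No single strategy dominates all the others.

none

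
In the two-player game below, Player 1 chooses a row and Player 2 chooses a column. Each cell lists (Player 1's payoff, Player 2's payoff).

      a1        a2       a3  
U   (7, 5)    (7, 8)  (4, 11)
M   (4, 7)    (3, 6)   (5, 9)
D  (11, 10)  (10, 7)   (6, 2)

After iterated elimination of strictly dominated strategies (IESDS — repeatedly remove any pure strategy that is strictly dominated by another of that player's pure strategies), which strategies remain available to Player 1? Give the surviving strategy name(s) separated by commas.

D

Player 1's strategy U is strictly dominated by D (a1: 11>7, a2: 10>7, a3: 6>4) and is removed.
Row M is eliminated: D beats it against every remaining column (a1: 11>4, a2: 10>3, a3: 6>5).
For Player 2, a1 strictly dominates a2 on the remaining rows (D: 10>7); eliminate a2.
For Player 2, a1 strictly dominates a3 on the remaining rows (D: 10>2); eliminate a3.
Among the remaining strategies, none is strictly dominated by another pure strategy of the same player, so the elimination stops.
Surviving strategies — Player 1: {D}; Player 2: {a1}.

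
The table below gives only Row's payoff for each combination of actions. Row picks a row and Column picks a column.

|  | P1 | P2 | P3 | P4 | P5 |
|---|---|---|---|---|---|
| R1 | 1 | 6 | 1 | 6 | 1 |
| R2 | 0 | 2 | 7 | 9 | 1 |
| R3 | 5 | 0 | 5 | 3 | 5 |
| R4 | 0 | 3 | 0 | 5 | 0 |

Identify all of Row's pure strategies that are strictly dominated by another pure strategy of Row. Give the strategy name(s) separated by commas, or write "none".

R1 is not dominated — it holds its own against R2 at P1 (1>0); R3 at P2 (6>0); R4 at P1 (1>0).
R2 is not dominated — it holds its own against R1 at P3 (7>1); R3 at P2 (2>0); R4 at P1 (0=0).
R3: no other strategy beats it everywhere (R1 at P1 (5>1); R2 at P1 (5>0); R4 at P1 (5>0)).
R4 is strictly dominated by R1 (P1: 1>0, P2: 6>3, P3: 1>0, P4: 6>5, P5: 1>0).

R4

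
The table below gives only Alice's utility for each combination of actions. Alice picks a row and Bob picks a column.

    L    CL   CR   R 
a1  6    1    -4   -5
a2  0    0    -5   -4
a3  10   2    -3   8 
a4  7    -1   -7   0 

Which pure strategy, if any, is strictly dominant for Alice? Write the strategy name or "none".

a3

a3 vs a1: L: 10>6, CL: 2>1, CR: -3>-4, R: 8>-5.
a3 vs a2: L: 10>0, CL: 2>0, CR: -3>-5, R: 8>-4.
a3 vs a4: L: 10>7, CL: 2>-1, CR: -3>-7, R: 8>0.
a3 strictly beats every other strategy against every opponent action, so it is strictly dominant.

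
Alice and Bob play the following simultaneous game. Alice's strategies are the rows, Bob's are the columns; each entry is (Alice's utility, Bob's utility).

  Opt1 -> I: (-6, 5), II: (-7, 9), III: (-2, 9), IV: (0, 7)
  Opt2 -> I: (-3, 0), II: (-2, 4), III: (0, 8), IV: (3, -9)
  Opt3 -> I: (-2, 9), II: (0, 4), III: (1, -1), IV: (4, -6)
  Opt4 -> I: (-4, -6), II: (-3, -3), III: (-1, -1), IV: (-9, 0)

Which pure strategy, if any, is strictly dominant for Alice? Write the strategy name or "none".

Opt3

Opt3 vs Opt1: I: -2>-6, II: 0>-7, III: 1>-2, IV: 4>0.
Opt3 vs Opt2: I: -2>-3, II: 0>-2, III: 1>0, IV: 4>3.
Opt3 vs Opt4: I: -2>-4, II: 0>-3, III: 1>-1, IV: 4>-9.
Opt3 strictly beats every other strategy against every opponent action, so it is strictly dominant.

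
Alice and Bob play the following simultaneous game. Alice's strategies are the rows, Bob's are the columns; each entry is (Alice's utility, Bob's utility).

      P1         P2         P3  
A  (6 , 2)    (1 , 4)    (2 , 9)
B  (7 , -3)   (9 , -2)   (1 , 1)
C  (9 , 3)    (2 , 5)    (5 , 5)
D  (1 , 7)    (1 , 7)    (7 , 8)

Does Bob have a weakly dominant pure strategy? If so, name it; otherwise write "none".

P3 vs P1: A: 9>2, B: 1>-3, C: 5>3, D: 8>7.
P3 vs P2: A: 9>4, B: 1>-2, C: 5=5, D: 8>7.
P3 is at least as good as every other strategy against every opponent action, so it is weakly dominant.

P3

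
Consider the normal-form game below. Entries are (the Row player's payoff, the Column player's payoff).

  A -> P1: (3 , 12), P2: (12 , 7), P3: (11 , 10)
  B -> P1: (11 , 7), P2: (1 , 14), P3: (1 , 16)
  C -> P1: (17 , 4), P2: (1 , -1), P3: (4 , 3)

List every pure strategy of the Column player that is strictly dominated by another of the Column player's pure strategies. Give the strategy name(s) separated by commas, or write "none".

P2

Nothing dominates P1: P2 at A (12>7); P3 at A (12>10).
P3 strictly dominates P2 — A: 10>7, B: 16>14, C: 3>-1.
P3: no other strategy beats it everywhere (P1 at B (16>7); P2 at A (10>7)).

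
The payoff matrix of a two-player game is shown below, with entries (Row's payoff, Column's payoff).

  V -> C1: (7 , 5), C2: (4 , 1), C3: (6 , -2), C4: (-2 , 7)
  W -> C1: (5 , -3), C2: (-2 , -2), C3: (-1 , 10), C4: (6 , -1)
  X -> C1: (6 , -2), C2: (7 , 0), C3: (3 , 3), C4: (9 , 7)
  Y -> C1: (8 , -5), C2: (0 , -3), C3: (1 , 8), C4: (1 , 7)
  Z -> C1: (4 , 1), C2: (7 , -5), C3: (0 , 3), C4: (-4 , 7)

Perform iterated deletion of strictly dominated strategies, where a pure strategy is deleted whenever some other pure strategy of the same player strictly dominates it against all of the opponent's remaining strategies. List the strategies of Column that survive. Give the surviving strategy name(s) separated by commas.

For Row, X strictly dominates W on the remaining columns (C1: 6>5, C2: 7>-2, C3: 3>-1, C4: 9>6); eliminate W.
For Column, C4 strictly dominates C1 on the remaining rows (V: 7>5, X: 7>-2, Y: 7>-5, Z: 7>1); eliminate C1.
For Row, X strictly dominates Y on the remaining columns (C2: 7>0, C3: 3>1, C4: 9>1); eliminate Y.
Column's strategy C2 is strictly dominated by C4 (V: 7>1, X: 7>0, Z: 7>-5) and is removed.
Row's strategy Z is strictly dominated by V (C3: 6>0, C4: -2>-4) and is removed.
Column's strategy C3 is strictly dominated by C4 (V: 7>-2, X: 7>3) and is removed.
For Row, X strictly dominates V on the remaining columns (C4: 9>-2); eliminate V.
Among the remaining strategies, none is strictly dominated by another pure strategy of the same player, so the elimination stops.
Surviving strategies — Row: {X}; Column: {C4}.

C4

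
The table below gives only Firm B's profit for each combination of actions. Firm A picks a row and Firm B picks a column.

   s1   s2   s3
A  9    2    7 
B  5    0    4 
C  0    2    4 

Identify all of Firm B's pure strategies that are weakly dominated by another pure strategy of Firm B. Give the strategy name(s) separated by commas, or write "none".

s2

s1: no other strategy beats it everywhere (s2 at A (9>2); s3 at A (9>7)).
s2 is weakly dominated by s3 (A: 7>2, B: 4>0, C: 4>2).
s3 is not dominated — it holds its own against s1 at C (4>0); s2 at A (7>2).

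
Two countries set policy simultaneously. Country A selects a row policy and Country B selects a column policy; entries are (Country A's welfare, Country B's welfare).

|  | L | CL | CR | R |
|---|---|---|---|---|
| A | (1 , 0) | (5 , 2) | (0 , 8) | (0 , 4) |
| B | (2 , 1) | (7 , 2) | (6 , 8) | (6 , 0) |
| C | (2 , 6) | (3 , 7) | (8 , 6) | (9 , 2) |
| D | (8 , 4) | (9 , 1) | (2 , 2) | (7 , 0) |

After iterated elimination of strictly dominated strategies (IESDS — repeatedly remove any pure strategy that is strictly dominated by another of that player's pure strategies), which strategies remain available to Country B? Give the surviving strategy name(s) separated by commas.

L, CL, CR

Row A is eliminated: B beats it against every remaining column (L: 2>1, CL: 7>5, CR: 6>0, R: 6>0).
For Country B, L strictly dominates R on the remaining rows (B: 1>0, C: 6>2, D: 4>0); eliminate R.
Among the remaining strategies, none is strictly dominated by another pure strategy of the same player, so the elimination stops.
Surviving strategies — Country A: {B, C, D}; Country B: {L, CL, CR}.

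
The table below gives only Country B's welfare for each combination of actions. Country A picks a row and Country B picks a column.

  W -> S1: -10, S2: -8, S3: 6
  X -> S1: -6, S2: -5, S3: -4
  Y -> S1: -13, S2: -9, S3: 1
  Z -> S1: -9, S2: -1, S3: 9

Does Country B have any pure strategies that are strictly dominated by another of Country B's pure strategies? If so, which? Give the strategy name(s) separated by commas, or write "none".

S2 strictly dominates S1 — W: -8>-10, X: -5>-6, Y: -9>-13, Z: -1>-9.
S2 is strictly dominated by S3 (W: 6>-8, X: -4>-5, Y: 1>-9, Z: 9>-1).
S3 is not dominated — it holds its own against S1 at W (6>-10); S2 at W (6>-8).

S1, S2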